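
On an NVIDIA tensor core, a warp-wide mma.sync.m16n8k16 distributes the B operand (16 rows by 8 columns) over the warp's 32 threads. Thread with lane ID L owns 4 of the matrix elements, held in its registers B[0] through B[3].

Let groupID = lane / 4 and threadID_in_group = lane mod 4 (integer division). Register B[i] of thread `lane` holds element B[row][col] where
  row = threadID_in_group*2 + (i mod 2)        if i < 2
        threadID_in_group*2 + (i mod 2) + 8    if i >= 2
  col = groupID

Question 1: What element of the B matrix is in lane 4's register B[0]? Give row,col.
lane 4: gr=1 (4/4), th=0 (4%4)
i=0: r=0*2+0+0=0, c=gr=1

0,1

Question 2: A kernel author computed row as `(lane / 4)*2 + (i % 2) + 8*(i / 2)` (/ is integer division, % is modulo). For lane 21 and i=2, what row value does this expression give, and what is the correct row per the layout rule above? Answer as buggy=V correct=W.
buggy=18 correct=10

`(lane / 4)*2 + (i % 2) + 8*(i / 2)`[21,2]=>18
L=21=>grp=21>>2=5, tig=21&3=1
[2]=>row 1·2+0+8=10  col grp=5
row: 18 vs 10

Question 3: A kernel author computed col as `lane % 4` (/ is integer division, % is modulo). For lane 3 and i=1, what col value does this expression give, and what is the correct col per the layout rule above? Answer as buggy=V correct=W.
buggy=3 correct=0

`lane % 4`[3,1]->3
lane 3->3/4=0, 3 mod 4=3
i=1  r:2·3+1+0->7  c:0
col: 3 vs 0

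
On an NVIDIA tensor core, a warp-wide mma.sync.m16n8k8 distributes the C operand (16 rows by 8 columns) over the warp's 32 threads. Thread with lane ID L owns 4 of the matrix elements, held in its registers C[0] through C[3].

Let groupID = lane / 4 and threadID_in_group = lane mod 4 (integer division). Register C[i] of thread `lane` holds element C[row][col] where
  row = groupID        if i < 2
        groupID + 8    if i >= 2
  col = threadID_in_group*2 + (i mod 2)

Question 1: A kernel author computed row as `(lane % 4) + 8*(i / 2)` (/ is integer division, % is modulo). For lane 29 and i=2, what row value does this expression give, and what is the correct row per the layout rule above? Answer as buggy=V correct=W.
buggy=9 correct=15

`(lane % 4) + 8*(i / 2)`[29,2]→9
29: G=7,T=1
[2] (7+8,1*2+0) = (15,2)
row: 9 vs 15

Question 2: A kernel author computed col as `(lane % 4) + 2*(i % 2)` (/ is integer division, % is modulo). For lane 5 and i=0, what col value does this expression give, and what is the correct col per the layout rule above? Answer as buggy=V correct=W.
`(lane % 4) + 2*(i % 2)`[5,0]→1
L=5→G=5>>2=1, T=5&3=1
[0]→row 1+0=1  col 1·2+0=2
col: 1 vs 2

buggy=1 correct=2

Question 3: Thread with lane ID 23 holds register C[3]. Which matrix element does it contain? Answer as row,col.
13,7

L=23⇒gr=23>>2=5, th=23&3=3
[3]⇒row 5+8=13  col 3·2+1=7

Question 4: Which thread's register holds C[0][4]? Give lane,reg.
2,0

r:0=>grp=0,rB=0  c:4=>tig=2,lo=0
L=0*4+2=2  i=0*2+0=0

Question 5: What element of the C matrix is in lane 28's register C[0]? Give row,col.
7,0

28: gid=7,tid=0
[0] (7+0,0*2+0) = (7,0)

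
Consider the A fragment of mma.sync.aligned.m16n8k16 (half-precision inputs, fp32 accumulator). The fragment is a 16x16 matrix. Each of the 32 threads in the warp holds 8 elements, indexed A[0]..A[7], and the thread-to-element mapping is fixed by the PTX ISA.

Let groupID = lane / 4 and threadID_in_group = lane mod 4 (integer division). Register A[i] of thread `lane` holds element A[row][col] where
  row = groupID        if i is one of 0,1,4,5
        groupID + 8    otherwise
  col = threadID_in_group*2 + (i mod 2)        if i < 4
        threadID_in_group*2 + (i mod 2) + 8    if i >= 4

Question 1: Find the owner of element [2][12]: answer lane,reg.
r=2→G=2,rhi=0  c=12→chi=1,T=2,p=0
L=2*4+2=10  i=1*4+0*2+0=4

10,4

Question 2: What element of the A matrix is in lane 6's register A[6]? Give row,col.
9,12

lane 6⇒6/4=1, 6 mod 4=2
i=6  r:1+8⇒9  c:2·2+0+8⇒12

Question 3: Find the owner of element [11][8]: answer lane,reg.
r:11=>grp=3,rB=1  c:8=>cB=1,tig=0,lo=0
L=3*4+0=12  i=1*4+1*2+0=6

12,6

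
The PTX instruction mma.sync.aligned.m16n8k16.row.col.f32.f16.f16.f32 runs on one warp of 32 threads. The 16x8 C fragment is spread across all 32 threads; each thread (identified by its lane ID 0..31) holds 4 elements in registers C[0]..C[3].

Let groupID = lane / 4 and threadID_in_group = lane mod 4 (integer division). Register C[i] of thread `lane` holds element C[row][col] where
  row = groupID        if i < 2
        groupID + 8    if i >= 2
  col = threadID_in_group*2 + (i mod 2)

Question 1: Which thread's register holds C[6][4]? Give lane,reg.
26,0

r=6→G=6,rhi=0  c=4→T=2,p=0
L=6*4+2=26  i=0*2+0=0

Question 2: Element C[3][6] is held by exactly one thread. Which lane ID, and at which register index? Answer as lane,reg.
r=3⇒gr=3,Rb=0  c=6⇒th=3,odd=0
L=3*4+3=15  i=0*2+0=0

15,0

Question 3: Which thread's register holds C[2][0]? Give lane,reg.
r=2⇒gr=2,Rb=0  c=0⇒th=0,odd=0
L=2*4+0=8  i=0*2+0=0

8,0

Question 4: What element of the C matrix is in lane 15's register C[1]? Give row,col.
3,7

15: g=3,t=3
[1] (3+0,3*2+1) = (3,7)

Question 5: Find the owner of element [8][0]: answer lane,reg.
0,2

r: 8->gid=0,r8=1  c: 0->tid=0,i&1=0
L=0*4+0=0  i=1*2+0=2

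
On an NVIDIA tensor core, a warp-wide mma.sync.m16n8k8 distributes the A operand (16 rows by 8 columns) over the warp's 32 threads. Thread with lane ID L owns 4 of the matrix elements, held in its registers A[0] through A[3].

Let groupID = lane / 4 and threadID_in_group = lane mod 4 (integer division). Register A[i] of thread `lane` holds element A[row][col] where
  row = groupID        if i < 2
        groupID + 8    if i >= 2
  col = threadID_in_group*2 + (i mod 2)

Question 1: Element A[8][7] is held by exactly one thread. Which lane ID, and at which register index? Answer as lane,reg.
r: 8->gid=0,r8=1  c: 7->tid=3,i&1=1
L=0*4+3=3  i=1*2+1=3

3,3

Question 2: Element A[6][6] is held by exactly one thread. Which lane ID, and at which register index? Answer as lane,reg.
27,0

r: 6->gid=6,r8=0  c: 6->tid=3,i&1=0
L=6*4+3=27  i=0*2+0=0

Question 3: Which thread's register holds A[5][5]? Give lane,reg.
r:5=>grp=5,rB=0  c:5=>tig=2,lo=1
L=5*4+2=22  i=0*2+1=1

22,1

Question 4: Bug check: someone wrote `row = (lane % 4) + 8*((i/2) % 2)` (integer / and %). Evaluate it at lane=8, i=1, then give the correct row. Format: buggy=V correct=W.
`(lane % 4) + 8*((i/2) % 2)`[8,1]→0
8: G=2,T=0
[1] (2+0,0*2+1) = (2,1)
row: 0 vs 2

buggy=0 correct=2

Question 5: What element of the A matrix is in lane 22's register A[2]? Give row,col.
lane 22: g=5 (22/4), t=2 (22%4)
i=2: r=5+8=13, c=2*2+0=4

13,4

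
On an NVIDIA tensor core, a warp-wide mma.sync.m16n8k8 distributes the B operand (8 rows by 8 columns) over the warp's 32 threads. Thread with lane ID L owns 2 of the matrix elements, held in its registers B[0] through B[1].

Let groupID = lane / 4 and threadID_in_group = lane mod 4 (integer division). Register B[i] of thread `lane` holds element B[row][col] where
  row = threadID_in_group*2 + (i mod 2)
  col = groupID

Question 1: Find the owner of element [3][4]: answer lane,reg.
17,1

c=4->g=4  r=3->t=1,b0=1
L=4*4+1=17  i=1=1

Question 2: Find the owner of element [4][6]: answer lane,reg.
c=6→G=6  r=4→T=2,p=0
L=6*4+2=26  i=0=0

26,0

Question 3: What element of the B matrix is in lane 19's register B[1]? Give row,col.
lane 19: gr=4 (19/4), th=3 (19%4)
i=1: r=3*2+1=7, c=gr=4

7,4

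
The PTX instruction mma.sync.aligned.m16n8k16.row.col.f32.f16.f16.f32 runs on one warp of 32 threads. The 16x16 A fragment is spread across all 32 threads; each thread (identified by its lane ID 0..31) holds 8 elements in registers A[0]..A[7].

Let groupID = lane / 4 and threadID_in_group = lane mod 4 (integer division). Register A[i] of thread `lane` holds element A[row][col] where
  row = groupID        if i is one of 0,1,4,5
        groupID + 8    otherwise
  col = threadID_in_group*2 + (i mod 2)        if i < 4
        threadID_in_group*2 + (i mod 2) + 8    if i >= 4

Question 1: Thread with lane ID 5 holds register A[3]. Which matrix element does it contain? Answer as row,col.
lane 5=>5/4=1, 5 mod 4=1
i=3  r:1+8=>9  c:2·1+1+0=>3

9,3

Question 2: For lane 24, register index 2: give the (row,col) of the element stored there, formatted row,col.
lane 24->24/4=6, 24 mod 4=0
i=2  r:6+8->14  c:2·0+0+0->0

14,0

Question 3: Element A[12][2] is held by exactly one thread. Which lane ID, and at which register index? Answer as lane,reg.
17,2

r:12=>grp=4,rB=1  c:2=>cB=0,tig=1,lo=0
L=4*4+1=17  i=0*4+1*2+0=2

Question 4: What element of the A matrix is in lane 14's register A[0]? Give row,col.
3,4

L=14=>grp=14>>2=3, tig=14&3=2
[0]=>row 3+0=3  col 2·2+0+0=4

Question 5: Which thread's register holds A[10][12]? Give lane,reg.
r=10->g=2,rb=1  c=12->cb=1,t=2,b0=0
L=2*4+2=10  i=1*4+1*2+0=6

10,6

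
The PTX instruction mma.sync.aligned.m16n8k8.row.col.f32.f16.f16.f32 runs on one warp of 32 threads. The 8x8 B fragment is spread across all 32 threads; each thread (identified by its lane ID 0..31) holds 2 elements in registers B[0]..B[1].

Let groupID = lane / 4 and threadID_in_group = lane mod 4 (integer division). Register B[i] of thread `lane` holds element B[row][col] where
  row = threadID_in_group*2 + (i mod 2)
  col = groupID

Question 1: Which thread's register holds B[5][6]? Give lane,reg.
c=6->g=6  r=5->t=2,b0=1
L=6*4+2=26  i=1=1

26,1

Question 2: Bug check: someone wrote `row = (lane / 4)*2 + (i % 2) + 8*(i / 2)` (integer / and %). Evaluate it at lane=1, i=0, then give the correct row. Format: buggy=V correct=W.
buggy=0 correct=2

`(lane / 4)*2 + (i % 2) + 8*(i / 2)`[1,0]->0
L=1->gid=1>>2=0, tid=1&3=1
[0]->row 1·2+0=2  col gid=0
row: 0 vs 2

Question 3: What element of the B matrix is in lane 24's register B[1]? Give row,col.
1,6

24: grp=6,tig=0
[1] (0*2+1,6) = (1,6)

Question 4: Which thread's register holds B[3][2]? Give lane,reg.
9,1

c=2⇒gr=2  r=3⇒th=1,odd=1
L=2*4+1=9  i=1=1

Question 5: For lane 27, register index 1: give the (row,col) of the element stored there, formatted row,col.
7,6

lane 27: grp=6 (27/4), tig=3 (27%4)
i=1: r=3*2+1=7, c=grp=6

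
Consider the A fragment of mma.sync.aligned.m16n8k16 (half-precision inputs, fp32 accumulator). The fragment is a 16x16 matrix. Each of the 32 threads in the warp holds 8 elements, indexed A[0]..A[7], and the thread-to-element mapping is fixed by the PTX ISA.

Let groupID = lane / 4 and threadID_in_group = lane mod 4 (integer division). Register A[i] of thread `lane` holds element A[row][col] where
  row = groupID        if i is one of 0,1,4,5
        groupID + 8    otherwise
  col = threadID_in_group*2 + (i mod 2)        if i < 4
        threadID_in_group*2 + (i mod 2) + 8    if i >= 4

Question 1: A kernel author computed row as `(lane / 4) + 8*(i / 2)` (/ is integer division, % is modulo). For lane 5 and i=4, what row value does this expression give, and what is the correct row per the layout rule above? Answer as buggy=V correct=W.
`(lane / 4) + 8*(i / 2)`[5,4]=>17
5: grp=1,tig=1
[4] (1+0,1*2+0+8) = (1,10)
row: 17 vs 1

buggy=17 correct=1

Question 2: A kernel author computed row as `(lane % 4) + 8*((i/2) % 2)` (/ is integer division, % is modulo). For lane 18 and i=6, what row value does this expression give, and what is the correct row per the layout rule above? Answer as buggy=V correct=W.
buggy=10 correct=12

`(lane % 4) + 8*((i/2) % 2)`[18,6]->10
lane 18: g=4 (18/4), t=2 (18%4)
i=6: r=4+8=12, c=2*2+0+8=12
row: 10 vs 12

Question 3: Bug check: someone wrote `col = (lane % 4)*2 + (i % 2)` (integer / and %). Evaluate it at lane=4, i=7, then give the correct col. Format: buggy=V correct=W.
buggy=1 correct=9

`(lane % 4)*2 + (i % 2)`[4,7]→1
4: G=1,T=0
[7] (1+8,0*2+1+8) = (9,9)
col: 1 vs 9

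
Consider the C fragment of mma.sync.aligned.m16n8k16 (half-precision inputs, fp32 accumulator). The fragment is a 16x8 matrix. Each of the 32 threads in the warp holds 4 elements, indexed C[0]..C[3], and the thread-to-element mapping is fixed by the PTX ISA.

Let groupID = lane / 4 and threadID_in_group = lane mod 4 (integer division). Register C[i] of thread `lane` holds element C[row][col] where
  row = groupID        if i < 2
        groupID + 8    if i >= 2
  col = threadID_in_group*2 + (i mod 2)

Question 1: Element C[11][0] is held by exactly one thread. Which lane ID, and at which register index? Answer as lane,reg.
12,2

r=11⇒gr=3,Rb=1  c=0⇒th=0,odd=0
L=3*4+0=12  i=1*2+0=2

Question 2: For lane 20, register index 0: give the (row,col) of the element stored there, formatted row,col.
lane 20->20/4=5, 20 mod 4=0
i=0  r:5+0->5  c:2·0+0->0

5,0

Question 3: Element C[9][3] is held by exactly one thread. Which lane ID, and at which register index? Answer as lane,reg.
r=9⇒gr=1,Rb=1  c=3⇒th=1,odd=1
L=1*4+1=5  i=1*2+1=3

5,3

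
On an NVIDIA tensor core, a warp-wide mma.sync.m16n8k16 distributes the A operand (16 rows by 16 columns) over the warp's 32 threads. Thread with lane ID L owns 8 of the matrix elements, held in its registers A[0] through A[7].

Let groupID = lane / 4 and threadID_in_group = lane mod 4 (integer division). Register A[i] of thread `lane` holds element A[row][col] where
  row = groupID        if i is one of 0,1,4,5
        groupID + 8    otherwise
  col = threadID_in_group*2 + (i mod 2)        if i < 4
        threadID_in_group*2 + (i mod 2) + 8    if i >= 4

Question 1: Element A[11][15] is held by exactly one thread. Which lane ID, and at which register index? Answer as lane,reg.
15,7

r=11->g=3,rb=1  c=15->cb=1,t=3,b0=1
L=3*4+3=15  i=1*4+1*2+1=7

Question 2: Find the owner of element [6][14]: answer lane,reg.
27,4

r: 6->gid=6,r8=0  c: 14->c8=1,tid=3,i&1=0
L=6*4+3=27  i=1*4+0*2+0=4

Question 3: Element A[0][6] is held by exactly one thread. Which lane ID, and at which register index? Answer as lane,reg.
3,0

r=0⇒gr=0,Rb=0  c=6⇒Cb=0,th=3,odd=0
L=0*4+3=3  i=0*4+0*2+0=0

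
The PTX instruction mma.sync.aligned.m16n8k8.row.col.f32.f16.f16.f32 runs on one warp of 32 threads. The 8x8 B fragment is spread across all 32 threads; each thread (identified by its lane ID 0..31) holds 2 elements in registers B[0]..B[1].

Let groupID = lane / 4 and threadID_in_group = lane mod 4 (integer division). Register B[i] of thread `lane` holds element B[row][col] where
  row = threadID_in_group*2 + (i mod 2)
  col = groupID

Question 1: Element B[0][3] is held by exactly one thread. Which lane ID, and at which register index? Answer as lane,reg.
12,0

c: 3->gid=3  r: 0->tid=0,i&1=0
L=3*4+0=12  i=0=0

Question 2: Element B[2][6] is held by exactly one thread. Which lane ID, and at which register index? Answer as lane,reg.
25,0

c=6->g=6  r=2->t=1,b0=0
L=6*4+1=25  i=0=0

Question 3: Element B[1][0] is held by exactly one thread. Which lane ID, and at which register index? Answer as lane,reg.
c:0=>grp=0  r:1=>tig=0,lo=1
L=0*4+0=0  i=1=1

0,1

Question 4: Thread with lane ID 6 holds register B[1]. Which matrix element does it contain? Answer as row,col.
5,1

lane 6⇒6/4=1, 6 mod 4=2
i=1  r:2·2+1⇒5  c:1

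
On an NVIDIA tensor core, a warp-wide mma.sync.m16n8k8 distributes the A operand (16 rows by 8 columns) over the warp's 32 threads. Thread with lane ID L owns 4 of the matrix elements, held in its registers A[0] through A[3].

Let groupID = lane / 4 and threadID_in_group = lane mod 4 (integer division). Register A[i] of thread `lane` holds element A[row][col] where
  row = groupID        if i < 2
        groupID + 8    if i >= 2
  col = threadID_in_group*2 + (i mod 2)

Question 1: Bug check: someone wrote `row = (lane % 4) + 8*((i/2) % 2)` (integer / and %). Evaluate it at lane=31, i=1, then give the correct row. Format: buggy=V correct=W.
buggy=3 correct=7

`(lane % 4) + 8*((i/2) % 2)`[31,1]=>3
lane 31=>31/4=7, 31 mod 4=3
i=1  r:7+0=>7  c:2·3+1=>7
row: 3 vs 7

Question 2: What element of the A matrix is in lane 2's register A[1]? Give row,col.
2: grp=0,tig=2
[1] (0+0,2*2+1) = (0,5)

0,5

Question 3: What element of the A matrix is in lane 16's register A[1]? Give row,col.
4,1

lane 16: gr=4 (16/4), th=0 (16%4)
i=1: r=4+0=4, c=0*2+1=1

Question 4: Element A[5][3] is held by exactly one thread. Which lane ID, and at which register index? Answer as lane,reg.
r=5⇒gr=5,Rb=0  c=3⇒th=1,odd=1
L=5*4+1=21  i=0*2+1=1

21,1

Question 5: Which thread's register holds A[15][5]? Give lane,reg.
r=15⇒gr=7,Rb=1  c=5⇒th=2,odd=1
L=7*4+2=30  i=1*2+1=3

30,3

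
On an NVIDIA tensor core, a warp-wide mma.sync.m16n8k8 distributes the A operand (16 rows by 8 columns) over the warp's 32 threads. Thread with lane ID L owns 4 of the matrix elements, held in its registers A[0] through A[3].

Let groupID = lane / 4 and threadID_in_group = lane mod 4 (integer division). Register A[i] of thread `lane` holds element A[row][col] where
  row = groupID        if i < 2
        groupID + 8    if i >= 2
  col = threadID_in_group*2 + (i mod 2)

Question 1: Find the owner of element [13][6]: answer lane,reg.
r=13→G=5,rhi=1  c=6→T=3,p=0
L=5*4+3=23  i=1*2+0=2

23,2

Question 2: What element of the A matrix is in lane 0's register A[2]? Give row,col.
8,0

lane 0: gr=0 (0/4), th=0 (0%4)
i=2: r=0+8=8, c=0*2+0=0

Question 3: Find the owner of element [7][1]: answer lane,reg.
r=7⇒gr=7,Rb=0  c=1⇒th=0,odd=1
L=7*4+0=28  i=0*2+1=1

28,1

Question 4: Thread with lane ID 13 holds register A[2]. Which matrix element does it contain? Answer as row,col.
L=13→G=13>>2=3, T=13&3=1
[2]→row 3+8=11  col 1·2+0=2

11,2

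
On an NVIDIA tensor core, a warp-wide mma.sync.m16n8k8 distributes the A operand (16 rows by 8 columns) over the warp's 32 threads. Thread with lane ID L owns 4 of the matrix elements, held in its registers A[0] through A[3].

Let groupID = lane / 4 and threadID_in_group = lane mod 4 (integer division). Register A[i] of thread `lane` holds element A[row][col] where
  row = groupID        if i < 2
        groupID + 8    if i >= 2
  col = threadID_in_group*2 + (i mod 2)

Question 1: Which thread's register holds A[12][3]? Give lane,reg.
17,3

r=12⇒gr=4,Rb=1  c=3⇒th=1,odd=1
L=4*4+1=17  i=1*2+1=3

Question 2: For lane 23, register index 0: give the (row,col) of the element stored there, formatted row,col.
lane 23: gr=5 (23/4), th=3 (23%4)
i=0: r=5+0=5, c=3*2+0=6

5,6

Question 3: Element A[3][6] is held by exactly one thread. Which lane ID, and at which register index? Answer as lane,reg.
15,0

r=3→G=3,rhi=0  c=6→T=3,p=0
L=3*4+3=15  i=0*2+0=0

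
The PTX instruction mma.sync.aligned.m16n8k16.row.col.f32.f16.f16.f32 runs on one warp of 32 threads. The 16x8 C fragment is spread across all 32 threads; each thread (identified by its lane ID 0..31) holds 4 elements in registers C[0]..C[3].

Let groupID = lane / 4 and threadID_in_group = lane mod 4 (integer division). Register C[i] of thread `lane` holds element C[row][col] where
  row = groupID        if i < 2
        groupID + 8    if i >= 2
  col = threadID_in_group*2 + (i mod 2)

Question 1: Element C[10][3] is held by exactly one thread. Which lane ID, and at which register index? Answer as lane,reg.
9,3

r=10→G=2,rhi=1  c=3→T=1,p=1
L=2*4+1=9  i=1*2+1=3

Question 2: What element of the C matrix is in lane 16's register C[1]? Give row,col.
4,1

lane 16: gr=4 (16/4), th=0 (16%4)
i=1: r=4+0=4, c=0*2+1=1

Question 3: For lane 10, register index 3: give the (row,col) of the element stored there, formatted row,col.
10,5

lane 10⇒10/4=2, 10 mod 4=2
i=3  r:2+8⇒10  c:2·2+1⇒5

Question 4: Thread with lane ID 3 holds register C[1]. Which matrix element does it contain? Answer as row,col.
0,7

3: gid=0,tid=3
[1] (0+0,3*2+1) = (0,7)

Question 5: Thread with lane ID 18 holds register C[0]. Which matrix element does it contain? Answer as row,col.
4,4

18: gid=4,tid=2
[0] (4+0,2*2+0) = (4,4)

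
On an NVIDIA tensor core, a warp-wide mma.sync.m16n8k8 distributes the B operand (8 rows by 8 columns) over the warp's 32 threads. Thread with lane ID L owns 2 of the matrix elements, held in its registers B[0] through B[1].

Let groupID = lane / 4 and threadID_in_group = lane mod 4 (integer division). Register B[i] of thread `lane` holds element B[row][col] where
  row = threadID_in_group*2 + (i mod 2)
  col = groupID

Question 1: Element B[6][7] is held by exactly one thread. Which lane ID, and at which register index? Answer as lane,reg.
31,0

c=7->g=7  r=6->t=3,b0=0
L=7*4+3=31  i=0=0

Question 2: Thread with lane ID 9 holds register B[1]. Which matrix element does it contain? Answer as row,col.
lane 9: gid=2 (9/4), tid=1 (9%4)
i=1: r=1*2+1=3, c=gid=2

3,2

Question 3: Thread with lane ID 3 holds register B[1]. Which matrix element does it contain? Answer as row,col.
3: grp=0,tig=3
[1] (3*2+1,0) = (7,0)

7,0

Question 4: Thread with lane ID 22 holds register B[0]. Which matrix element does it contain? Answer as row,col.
4,5

L=22→G=22>>2=5, T=22&3=2
[0]→row 2·2+0=4  col G=5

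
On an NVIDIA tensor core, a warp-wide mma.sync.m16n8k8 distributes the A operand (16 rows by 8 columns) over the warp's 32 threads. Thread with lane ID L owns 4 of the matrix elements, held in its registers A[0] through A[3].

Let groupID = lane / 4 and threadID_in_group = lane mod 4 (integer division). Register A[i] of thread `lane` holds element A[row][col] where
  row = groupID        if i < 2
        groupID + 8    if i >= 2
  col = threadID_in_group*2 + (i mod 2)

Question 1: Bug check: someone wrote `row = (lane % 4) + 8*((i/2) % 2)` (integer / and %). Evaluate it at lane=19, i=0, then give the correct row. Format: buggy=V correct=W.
buggy=3 correct=4

`(lane % 4) + 8*((i/2) % 2)`[19,0]→3
lane 19: G=4 (19/4), T=3 (19%4)
i=0: r=4+0=4, c=3*2+0=6
row: 3 vs 4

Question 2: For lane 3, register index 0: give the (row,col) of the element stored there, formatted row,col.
0,6

L=3=>grp=3>>2=0, tig=3&3=3
[0]=>row 0+0=0  col 3·2+0=6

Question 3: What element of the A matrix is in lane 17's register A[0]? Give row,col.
4,2

17: gr=4,th=1
[0] (4+0,1*2+0) = (4,2)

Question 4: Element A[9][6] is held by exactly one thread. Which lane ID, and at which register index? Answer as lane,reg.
r: 9->gid=1,r8=1  c: 6->tid=3,i&1=0
L=1*4+3=7  i=1*2+0=2

7,2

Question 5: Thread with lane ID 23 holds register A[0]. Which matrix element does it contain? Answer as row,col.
5,6

L=23→G=23>>2=5, T=23&3=3
[0]→row 5+0=5  col 3·2+0=6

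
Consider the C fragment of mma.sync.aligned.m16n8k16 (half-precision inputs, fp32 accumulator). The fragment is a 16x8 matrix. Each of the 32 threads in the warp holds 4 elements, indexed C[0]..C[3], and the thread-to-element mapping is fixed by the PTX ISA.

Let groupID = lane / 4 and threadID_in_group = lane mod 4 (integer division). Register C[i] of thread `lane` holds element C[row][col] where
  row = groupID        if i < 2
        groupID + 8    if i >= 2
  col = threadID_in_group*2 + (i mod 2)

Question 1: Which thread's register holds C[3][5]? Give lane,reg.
r=3→G=3,rhi=0  c=5→T=2,p=1
L=3*4+2=14  i=0*2+1=1

14,1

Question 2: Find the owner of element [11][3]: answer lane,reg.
r=11->g=3,rb=1  c=3->t=1,b0=1
L=3*4+1=13  i=1*2+1=3

13,3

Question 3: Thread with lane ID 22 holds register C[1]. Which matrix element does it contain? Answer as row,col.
5,5

L=22=>grp=22>>2=5, tig=22&3=2
[1]=>row 5+0=5  col 2·2+1=5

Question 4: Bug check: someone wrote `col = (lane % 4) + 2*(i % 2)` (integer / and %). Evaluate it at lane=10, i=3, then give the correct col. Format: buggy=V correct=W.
buggy=4 correct=5

`(lane % 4) + 2*(i % 2)`[10,3]⇒4
10: gr=2,th=2
[3] (2+8,2*2+1) = (10,5)
col: 4 vs 5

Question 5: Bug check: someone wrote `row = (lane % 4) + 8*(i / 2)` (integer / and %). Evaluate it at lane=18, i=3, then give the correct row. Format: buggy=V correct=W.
buggy=10 correct=12

`(lane % 4) + 8*(i / 2)`[18,3]->10
L=18->g=18>>2=4, t=18&3=2
[3]->row 4+8=12  col 2·2+1=5
row: 10 vs 12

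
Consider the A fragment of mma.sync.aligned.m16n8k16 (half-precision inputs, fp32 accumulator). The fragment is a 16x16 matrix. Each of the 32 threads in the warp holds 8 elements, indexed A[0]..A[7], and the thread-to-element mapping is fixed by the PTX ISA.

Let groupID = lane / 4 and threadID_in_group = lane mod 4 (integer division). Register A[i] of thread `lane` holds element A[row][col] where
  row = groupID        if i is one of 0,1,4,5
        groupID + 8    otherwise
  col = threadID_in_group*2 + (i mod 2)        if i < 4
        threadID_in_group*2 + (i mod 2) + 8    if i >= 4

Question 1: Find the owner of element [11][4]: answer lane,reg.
14,2

r=11->g=3,rb=1  c=4->cb=0,t=2,b0=0
L=3*4+2=14  i=0*4+1*2+0=2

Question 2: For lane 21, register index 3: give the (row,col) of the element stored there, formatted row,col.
13,3

lane 21: G=5 (21/4), T=1 (21%4)
i=3: r=5+8=13, c=1*2+1+0=3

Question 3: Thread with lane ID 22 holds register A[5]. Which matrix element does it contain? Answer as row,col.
5,13

L=22→G=22>>2=5, T=22&3=2
[5]→row 5+0=5  col 2·2+1+8=13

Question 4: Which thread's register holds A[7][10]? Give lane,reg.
r=7->g=7,rb=0  c=10->cb=1,t=1,b0=0
L=7*4+1=29  i=1*4+0*2+0=4

29,4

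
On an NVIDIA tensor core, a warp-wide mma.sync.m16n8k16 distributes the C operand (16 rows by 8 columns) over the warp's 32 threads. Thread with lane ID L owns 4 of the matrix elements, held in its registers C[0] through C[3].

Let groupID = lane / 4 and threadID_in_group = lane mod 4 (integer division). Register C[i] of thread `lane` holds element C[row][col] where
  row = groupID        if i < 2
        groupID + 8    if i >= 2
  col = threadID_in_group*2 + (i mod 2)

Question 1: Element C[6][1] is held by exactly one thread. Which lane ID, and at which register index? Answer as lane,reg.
r: 6->gid=6,r8=0  c: 1->tid=0,i&1=1
L=6*4+0=24  i=0*2+1=1

24,1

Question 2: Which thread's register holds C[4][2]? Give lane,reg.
17,0

r=4⇒gr=4,Rb=0  c=2⇒th=1,odd=0
L=4*4+1=17  i=0*2+0=0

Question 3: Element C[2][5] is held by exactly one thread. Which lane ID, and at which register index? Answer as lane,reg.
10,1

r=2→G=2,rhi=0  c=5→T=2,p=1
L=2*4+2=10  i=0*2+1=1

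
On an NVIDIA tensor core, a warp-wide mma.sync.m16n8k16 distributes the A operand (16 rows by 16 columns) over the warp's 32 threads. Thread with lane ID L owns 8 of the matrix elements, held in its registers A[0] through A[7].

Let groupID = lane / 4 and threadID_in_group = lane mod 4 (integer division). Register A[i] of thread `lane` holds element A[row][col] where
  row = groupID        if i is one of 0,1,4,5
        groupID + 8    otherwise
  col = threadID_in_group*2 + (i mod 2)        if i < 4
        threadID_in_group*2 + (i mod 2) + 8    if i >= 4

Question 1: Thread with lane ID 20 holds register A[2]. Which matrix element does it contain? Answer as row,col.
13,0

lane 20: gr=5 (20/4), th=0 (20%4)
i=2: r=5+8=13, c=0*2+0+0=0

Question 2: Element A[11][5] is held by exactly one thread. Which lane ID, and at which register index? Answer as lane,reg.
r: 11->gid=3,r8=1  c: 5->c8=0,tid=2,i&1=1
L=3*4+2=14  i=0*4+1*2+1=3

14,3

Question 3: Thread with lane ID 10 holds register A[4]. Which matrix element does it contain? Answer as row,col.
10: gr=2,th=2
[4] (2+0,2*2+0+8) = (2,12)

2,12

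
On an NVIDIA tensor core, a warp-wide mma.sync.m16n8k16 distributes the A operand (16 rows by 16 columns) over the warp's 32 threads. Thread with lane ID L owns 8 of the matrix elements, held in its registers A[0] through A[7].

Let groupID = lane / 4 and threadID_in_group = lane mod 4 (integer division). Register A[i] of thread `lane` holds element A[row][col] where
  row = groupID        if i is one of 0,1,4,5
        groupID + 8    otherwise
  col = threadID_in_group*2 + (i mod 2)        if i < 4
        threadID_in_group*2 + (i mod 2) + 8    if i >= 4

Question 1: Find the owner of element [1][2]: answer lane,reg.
r=1⇒gr=1,Rb=0  c=2⇒Cb=0,th=1,odd=0
L=1*4+1=5  i=0*4+0*2+0=0

5,0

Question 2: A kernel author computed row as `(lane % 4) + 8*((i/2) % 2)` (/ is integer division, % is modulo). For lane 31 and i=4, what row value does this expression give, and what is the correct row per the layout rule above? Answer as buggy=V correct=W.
buggy=3 correct=7

`(lane % 4) + 8*((i/2) % 2)`[31,4]⇒3
lane 31⇒31/4=7, 31 mod 4=3
i=4  r:7+0⇒7  c:2·3+0+8⇒14
row: 3 vs 7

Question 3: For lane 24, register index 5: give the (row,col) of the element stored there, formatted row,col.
6,9

lane 24=>24/4=6, 24 mod 4=0
i=5  r:6+0=>6  c:2·0+1+8=>9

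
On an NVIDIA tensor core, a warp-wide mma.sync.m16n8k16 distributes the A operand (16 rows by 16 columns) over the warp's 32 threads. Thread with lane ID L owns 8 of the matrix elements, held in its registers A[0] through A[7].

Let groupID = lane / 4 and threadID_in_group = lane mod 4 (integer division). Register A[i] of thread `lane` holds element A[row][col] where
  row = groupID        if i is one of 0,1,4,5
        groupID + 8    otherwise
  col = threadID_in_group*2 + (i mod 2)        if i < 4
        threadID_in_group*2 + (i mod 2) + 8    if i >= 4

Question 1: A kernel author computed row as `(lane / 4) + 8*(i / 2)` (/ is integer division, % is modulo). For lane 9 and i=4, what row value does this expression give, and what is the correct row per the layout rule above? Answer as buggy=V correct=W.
`(lane / 4) + 8*(i / 2)`[9,4]->18
L=9->g=9>>2=2, t=9&3=1
[4]->row 2+0=2  col 1·2+0+8=10
row: 18 vs 2

buggy=18 correct=2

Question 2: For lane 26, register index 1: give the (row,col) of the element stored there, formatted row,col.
lane 26: gr=6 (26/4), th=2 (26%4)
i=1: r=6+0=6, c=2*2+1+0=5

6,5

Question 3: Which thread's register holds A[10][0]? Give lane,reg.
r=10⇒gr=2,Rb=1  c=0⇒Cb=0,th=0,odd=0
L=2*4+0=8  i=0*4+1*2+0=2

8,2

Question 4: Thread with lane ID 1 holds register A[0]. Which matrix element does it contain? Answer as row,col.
0,2

lane 1->1/4=0, 1 mod 4=1
i=0  r:0+0->0  c:2·1+0+0->2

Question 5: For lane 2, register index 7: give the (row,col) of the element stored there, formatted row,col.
8,13

lane 2⇒2/4=0, 2 mod 4=2
i=7  r:0+8⇒8  c:2·2+1+8⇒13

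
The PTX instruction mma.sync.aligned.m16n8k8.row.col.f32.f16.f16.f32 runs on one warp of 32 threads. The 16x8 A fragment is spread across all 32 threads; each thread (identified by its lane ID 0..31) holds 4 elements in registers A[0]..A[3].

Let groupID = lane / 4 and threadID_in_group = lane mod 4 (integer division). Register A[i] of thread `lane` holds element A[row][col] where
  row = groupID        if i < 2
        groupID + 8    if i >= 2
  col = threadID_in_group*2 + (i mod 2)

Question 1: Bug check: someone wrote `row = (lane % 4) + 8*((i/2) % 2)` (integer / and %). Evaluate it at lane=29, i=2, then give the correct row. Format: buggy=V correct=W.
buggy=9 correct=15

`(lane % 4) + 8*((i/2) % 2)`[29,2]->9
L=29->gid=29>>2=7, tid=29&3=1
[2]->row 7+8=15  col 1·2+0=2
row: 9 vs 15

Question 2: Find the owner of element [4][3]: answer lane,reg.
r: 4->gid=4,r8=0  c: 3->tid=1,i&1=1
L=4*4+1=17  i=0*2+1=1

17,1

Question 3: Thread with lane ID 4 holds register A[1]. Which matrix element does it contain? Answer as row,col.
1,1

lane 4: grp=1 (4/4), tig=0 (4%4)
i=1: r=1+0=1, c=0*2+1=1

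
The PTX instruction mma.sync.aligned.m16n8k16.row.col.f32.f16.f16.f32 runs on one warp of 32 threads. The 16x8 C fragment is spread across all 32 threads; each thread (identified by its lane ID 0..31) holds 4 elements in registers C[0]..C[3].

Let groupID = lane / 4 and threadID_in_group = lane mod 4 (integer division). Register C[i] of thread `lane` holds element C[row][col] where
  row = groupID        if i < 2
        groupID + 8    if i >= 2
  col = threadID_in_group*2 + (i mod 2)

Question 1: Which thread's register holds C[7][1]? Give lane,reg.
28,1

r=7->g=7,rb=0  c=1->t=0,b0=1
L=7*4+0=28  i=0*2+1=1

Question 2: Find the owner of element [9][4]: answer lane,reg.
6,2

r:9=>grp=1,rB=1  c:4=>tig=2,lo=0
L=1*4+2=6  i=1*2+0=2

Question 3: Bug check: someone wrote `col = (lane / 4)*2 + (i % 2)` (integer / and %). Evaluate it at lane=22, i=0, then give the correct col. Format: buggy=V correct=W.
buggy=10 correct=4

`(lane / 4)*2 + (i % 2)`[22,0]->10
L=22->gid=22>>2=5, tid=22&3=2
[0]->row 5+0=5  col 2·2+0=4
col: 10 vs 4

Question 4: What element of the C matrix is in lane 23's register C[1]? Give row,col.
L=23->gid=23>>2=5, tid=23&3=3
[1]->row 5+0=5  col 3·2+1=7

5,7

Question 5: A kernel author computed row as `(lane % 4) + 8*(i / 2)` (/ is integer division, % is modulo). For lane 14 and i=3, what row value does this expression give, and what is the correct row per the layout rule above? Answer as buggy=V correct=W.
buggy=10 correct=11

`(lane % 4) + 8*(i / 2)`[14,3]->10
lane 14: gid=3 (14/4), tid=2 (14%4)
i=3: r=3+8=11, c=2*2+1=5
row: 10 vs 11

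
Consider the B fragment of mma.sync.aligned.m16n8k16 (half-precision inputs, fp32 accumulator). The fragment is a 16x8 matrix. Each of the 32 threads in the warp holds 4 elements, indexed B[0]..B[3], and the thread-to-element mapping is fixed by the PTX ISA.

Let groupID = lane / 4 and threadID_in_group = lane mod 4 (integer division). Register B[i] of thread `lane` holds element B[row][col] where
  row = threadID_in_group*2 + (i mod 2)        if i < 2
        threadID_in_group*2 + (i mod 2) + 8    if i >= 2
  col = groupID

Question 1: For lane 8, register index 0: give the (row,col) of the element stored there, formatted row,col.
0,2

L=8=>grp=8>>2=2, tig=8&3=0
[0]=>row 0·2+0+0=0  col grp=2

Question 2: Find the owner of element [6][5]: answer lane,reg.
c=5⇒gr=5  r=6⇒Rb=0,th=3,odd=0
L=5*4+3=23  i=0*2+0=0

23,0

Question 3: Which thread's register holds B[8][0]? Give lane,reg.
0,2

c=0⇒gr=0  r=8⇒Rb=1,th=0,odd=0
L=0*4+0=0  i=1*2+0=2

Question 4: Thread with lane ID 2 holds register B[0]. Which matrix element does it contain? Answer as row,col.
L=2=>grp=2>>2=0, tig=2&3=2
[0]=>row 2·2+0+0=4  col grp=0

4,0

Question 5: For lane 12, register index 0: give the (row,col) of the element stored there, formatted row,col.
12: grp=3,tig=0
[0] (0*2+0+0,3) = (0,3)

0,3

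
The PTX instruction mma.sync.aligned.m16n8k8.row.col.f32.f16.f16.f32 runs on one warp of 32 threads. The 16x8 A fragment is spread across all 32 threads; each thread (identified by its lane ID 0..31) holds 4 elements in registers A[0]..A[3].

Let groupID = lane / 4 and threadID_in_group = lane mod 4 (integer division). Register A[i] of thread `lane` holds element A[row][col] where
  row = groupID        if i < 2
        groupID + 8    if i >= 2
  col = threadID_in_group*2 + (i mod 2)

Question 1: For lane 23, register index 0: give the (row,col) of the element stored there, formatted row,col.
lane 23: g=5 (23/4), t=3 (23%4)
i=0: r=5+0=5, c=3*2+0=6

5,6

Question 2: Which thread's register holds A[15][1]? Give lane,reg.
28,3

r: 15->gid=7,r8=1  c: 1->tid=0,i&1=1
L=7*4+0=28  i=1*2+1=3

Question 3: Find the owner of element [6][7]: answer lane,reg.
r: 6->gid=6,r8=0  c: 7->tid=3,i&1=1
L=6*4+3=27  i=0*2+1=1

27,1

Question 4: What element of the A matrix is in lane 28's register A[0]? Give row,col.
7,0

lane 28->28/4=7, 28 mod 4=0
i=0  r:7+0->7  c:2·0+0->0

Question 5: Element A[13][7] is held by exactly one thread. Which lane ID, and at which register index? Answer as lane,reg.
23,3

r:13=>grp=5,rB=1  c:7=>tig=3,lo=1
L=5*4+3=23  i=1*2+1=3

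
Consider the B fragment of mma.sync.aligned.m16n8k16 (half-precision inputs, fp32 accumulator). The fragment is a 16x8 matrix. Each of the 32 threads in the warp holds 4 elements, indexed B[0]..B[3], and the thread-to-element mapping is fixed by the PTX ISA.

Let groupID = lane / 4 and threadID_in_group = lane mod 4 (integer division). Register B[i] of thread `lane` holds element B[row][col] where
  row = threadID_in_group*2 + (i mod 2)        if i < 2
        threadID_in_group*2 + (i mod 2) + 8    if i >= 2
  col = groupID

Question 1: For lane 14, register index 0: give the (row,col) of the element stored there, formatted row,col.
14: gr=3,th=2
[0] (2*2+0+0,3) = (4,3)

4,3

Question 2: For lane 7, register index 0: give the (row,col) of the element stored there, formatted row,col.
6,1

7: G=1,T=3
[0] (3*2+0+0,1) = (6,1)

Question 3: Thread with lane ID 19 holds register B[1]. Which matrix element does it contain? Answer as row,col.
lane 19: gr=4 (19/4), th=3 (19%4)
i=1: r=3*2+1+0=7, c=gr=4

7,4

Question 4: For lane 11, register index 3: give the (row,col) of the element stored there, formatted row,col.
lane 11->11/4=2, 11 mod 4=3
i=3  r:2·3+1+8->15  c:2

15,2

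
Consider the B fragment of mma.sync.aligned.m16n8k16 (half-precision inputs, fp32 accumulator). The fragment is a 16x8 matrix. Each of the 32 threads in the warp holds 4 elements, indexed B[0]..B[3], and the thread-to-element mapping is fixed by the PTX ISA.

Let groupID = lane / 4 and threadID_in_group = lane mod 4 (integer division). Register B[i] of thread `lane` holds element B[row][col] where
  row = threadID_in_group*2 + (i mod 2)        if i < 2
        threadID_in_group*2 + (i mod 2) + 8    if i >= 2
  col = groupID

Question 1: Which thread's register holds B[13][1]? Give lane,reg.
6,3

c: 1->gid=1  r: 13->r8=1,tid=2,i&1=1
L=1*4+2=6  i=1*2+1=3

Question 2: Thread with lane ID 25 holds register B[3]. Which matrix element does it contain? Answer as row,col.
11,6

lane 25: gr=6 (25/4), th=1 (25%4)
i=3: r=1*2+1+8=11, c=gr=6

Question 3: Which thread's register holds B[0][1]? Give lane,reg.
4,0

c: 1->gid=1  r: 0->r8=0,tid=0,i&1=0
L=1*4+0=4  i=0*2+0=0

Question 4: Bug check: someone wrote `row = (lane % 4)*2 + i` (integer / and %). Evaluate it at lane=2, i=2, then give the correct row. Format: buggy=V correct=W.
buggy=6 correct=12

`(lane % 4)*2 + i`[2,2]→6
2: G=0,T=2
[2] (2*2+0+8,0) = (12,0)
row: 6 vs 12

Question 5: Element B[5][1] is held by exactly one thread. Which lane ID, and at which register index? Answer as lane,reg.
c=1⇒gr=1  r=5⇒Rb=0,th=2,odd=1
L=1*4+2=6  i=0*2+1=1

6,1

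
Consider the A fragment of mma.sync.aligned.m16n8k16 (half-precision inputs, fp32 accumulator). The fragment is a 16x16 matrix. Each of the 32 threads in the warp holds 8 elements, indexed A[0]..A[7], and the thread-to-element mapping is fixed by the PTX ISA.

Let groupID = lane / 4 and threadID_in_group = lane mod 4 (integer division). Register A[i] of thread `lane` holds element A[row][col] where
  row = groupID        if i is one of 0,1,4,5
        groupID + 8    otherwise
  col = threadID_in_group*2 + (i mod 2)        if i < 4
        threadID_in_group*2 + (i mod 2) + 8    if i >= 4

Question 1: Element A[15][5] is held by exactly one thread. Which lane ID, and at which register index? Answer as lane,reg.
30,3

r: 15->gid=7,r8=1  c: 5->c8=0,tid=2,i&1=1
L=7*4+2=30  i=0*4+1*2+1=3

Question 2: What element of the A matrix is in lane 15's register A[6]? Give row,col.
lane 15: g=3 (15/4), t=3 (15%4)
i=6: r=3+8=11, c=3*2+0+8=14

11,14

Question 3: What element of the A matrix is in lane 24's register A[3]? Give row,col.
lane 24->24/4=6, 24 mod 4=0
i=3  r:6+8->14  c:2·0+1+0->1

14,1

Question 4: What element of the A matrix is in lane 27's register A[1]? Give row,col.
27: grp=6,tig=3
[1] (6+0,3*2+1+0) = (6,7)

6,7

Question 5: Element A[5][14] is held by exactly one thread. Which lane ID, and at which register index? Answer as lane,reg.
23,4

r=5->g=5,rb=0  c=14->cb=1,t=3,b0=0
L=5*4+3=23  i=1*4+0*2+0=4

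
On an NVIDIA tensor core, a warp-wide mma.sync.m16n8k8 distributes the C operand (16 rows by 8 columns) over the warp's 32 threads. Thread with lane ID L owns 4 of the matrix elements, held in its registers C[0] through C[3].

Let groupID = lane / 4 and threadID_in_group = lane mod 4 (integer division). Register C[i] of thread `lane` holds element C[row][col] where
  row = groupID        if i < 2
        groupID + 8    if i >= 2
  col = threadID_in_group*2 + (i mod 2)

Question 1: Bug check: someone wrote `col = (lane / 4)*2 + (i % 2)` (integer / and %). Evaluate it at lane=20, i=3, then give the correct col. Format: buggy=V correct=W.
`(lane / 4)*2 + (i % 2)`[20,3]->11
20: g=5,t=0
[3] (5+8,0*2+1) = (13,1)
col: 11 vs 1

buggy=11 correct=1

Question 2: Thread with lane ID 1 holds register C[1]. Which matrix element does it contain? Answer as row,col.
lane 1⇒1/4=0, 1 mod 4=1
i=1  r:0+0⇒0  c:2·1+1⇒3

0,3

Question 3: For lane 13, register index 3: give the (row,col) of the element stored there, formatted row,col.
11,3

lane 13: grp=3 (13/4), tig=1 (13%4)
i=3: r=3+8=11, c=1*2+1=3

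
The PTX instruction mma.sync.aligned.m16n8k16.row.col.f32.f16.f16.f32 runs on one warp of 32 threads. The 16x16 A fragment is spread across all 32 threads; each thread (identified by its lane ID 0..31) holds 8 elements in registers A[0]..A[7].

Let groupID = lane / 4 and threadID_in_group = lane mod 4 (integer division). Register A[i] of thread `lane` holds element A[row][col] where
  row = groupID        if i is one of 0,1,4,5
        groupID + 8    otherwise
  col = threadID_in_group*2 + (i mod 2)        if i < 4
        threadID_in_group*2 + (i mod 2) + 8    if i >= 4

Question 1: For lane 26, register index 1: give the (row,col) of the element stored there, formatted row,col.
6,5

lane 26→26/4=6, 26 mod 4=2
i=1  r:6+0→6  c:2·2+1+0→5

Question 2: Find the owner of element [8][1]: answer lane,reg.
r=8->g=0,rb=1  c=1->cb=0,t=0,b0=1
L=0*4+0=0  i=0*4+1*2+1=3

0,3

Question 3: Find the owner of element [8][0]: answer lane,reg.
0,2

r=8⇒gr=0,Rb=1  c=0⇒Cb=0,th=0,odd=0
L=0*4+0=0  i=0*4+1*2+0=2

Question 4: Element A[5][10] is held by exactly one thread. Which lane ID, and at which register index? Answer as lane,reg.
21,4

r=5⇒gr=5,Rb=0  c=10⇒Cb=1,th=1,odd=0
L=5*4+1=21  i=1*4+0*2+0=4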